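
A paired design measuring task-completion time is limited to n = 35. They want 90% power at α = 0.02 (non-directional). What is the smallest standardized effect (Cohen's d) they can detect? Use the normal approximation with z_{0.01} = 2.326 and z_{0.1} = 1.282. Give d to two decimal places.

For a single sample (or paired design) of n = 35: d_min = (z_{α/2} + z_β)/√n.
z-sum = 2.326 + 1.282 = 3.608.
d_min = 3.608 / √35 = 3.608 / 5.916 = 0.610.

d_min ≈ 0.61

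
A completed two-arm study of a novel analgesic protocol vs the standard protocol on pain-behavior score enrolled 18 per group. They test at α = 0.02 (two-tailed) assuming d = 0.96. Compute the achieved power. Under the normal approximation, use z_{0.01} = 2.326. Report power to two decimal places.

For two equal groups, power = Φ(d·√(n/2) − z_{α/2}).
d·√(n/2) = 0.96 × √(18/2) = 0.96 × 3.000 = 2.880.
z_β = 2.880 − 2.326 = 0.554.
Power = Φ(0.554) = 0.710.

power ≈ 0.71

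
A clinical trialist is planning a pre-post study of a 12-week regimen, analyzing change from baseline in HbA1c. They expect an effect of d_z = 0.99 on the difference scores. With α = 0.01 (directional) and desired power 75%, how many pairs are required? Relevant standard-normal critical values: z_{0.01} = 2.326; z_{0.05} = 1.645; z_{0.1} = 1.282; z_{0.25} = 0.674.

For a paired (one-sample on differences) test: n = ((z_{α} + z_β) / d)².
z_{α} + z_β = 2.326 + 0.674 = 3.000.
n = (3.000 / 0.99)² = 3.030² = 9.18.
Round up.

n = 10 pairs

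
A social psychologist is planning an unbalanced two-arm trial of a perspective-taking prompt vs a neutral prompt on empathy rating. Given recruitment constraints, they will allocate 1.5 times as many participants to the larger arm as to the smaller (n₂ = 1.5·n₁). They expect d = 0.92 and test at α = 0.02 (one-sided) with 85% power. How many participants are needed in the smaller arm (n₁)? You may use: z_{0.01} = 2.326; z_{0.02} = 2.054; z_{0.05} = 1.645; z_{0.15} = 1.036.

n₁ = 19

With allocation ratio k = n₂/n₁ = 1.5, Var(x̄₁−x̄₂) = σ²(1/n₁ + 1/(k·n₁)) = σ²·(k+1)/(k·n₁).
So n₁ = (1 + 1/k)·((z_{α} + z_β)/d)² = 1.667 × (3.090/0.92)².
n₁ = 1.667 × 11.28 = 18.8.
Round up: n₁ = 19, giving n₂ = ⌈1.5 × 19⌉ = ⌈28.5⌉ = 29.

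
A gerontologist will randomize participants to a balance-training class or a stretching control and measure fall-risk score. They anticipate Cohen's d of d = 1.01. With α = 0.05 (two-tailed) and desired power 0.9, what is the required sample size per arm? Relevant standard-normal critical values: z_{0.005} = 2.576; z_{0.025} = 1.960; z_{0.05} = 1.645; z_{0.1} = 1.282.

For two independent groups with equal n: n = 2·((z_{α/2} + z_β) / d)².
z_{α/2} + z_β = 1.960 + 1.282 = 3.242.
n = 2 × (3.242 / 1.01)² = 2 × 3.210² = 2 × 10.30 = 20.6.
Round up to the next whole participant.

n = 21 per group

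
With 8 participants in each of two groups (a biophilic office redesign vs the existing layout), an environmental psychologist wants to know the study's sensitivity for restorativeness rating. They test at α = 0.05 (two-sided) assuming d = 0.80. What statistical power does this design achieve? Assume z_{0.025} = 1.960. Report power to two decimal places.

For two equal groups, power = Φ(d·√(n/2) − z_{α/2}).
d·√(n/2) = 0.80 × √(8/2) = 0.80 × 2.000 = 1.600.
z_β = 1.600 − 1.960 = -0.360.
Power = Φ(-0.360) = 0.359.

power ≈ 0.36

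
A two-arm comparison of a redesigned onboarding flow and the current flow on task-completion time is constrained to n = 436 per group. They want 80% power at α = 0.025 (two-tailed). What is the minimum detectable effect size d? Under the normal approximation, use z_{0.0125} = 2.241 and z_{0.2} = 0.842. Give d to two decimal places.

For two independent groups of n = 436 each: d_min = (z_{α/2} + z_β)·√(2/n).
z-sum = 2.241 + 0.842 = 3.083.
d_min = 3.083 × √(2/436) = 3.083 × 0.0677 = 0.209.

d_min ≈ 0.21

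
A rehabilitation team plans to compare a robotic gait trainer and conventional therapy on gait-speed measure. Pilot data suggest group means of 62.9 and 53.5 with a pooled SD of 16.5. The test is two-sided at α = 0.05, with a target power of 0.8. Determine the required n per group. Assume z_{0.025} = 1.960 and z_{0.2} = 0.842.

n = 49 per group

Cohen's d = |M₁ − M₂| / SD_pooled = |62.9 − 53.5| / 16.5 = 9.4 / 16.5 = 0.570.
For two independent groups with equal n: n = 2·((z_{α/2} + z_β) / d)².
z_{α/2} + z_β = 1.960 + 0.842 = 2.802.
n = 2 × (2.802 / 0.570)² = 2 × 4.916² = 2 × 24.16 = 48.3.
Round up to the next whole participant.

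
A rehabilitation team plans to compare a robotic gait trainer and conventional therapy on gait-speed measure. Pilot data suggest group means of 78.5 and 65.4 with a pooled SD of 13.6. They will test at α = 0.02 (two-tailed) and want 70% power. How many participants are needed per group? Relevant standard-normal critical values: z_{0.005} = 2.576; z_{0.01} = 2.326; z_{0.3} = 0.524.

n = 18 per group

Cohen's d = |M₁ − M₂| / SD_pooled = |78.5 − 65.4| / 13.6 = 13.1 / 13.6 = 0.963.
For two independent groups with equal n: n = 2·((z_{α/2} + z_β) / d)².
z_{α/2} + z_β = 2.326 + 0.524 = 2.850.
n = 2 × (2.850 / 0.963)² = 2 × 2.960² = 2 × 8.76 = 17.5.
Round up to the next whole participant.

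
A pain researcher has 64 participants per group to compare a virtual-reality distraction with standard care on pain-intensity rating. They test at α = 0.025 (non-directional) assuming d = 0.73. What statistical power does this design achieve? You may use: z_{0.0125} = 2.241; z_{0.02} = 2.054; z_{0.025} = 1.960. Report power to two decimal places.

power ≈ 0.97

For two equal groups, power = Φ(d·√(n/2) − z_{α/2}).
d·√(n/2) = 0.73 × √(64/2) = 0.73 × 5.657 = 4.130.
z_β = 4.130 − 2.241 = 1.889.
Power = Φ(1.889) = 0.971.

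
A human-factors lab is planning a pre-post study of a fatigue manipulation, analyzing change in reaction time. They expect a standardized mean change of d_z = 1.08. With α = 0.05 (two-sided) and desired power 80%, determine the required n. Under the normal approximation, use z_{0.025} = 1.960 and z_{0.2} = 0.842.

For a paired (one-sample on differences) test: n = ((z_{α/2} + z_β) / d)².
z_{α/2} + z_β = 1.960 + 0.842 = 2.802.
n = (2.802 / 1.08)² = 2.594² = 6.73.
Round up.

n = 7 pairs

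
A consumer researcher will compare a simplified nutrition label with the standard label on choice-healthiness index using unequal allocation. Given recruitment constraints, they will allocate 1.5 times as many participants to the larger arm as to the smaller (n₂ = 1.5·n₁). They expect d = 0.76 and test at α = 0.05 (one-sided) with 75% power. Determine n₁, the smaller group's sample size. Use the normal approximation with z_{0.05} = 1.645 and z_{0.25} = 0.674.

n₁ = 16

With allocation ratio k = n₂/n₁ = 1.5, Var(x̄₁−x̄₂) = σ²(1/n₁ + 1/(k·n₁)) = σ²·(k+1)/(k·n₁).
So n₁ = (1 + 1/k)·((z_{α} + z_β)/d)² = 1.667 × (2.319/0.76)².
n₁ = 1.667 × 9.31 = 15.5.
Round up: n₁ = 16, giving n₂ = 1.5 × 16 = 24.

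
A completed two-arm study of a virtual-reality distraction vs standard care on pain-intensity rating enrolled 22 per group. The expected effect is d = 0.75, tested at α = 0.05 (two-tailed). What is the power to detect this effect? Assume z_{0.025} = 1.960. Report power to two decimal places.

For two equal groups, power = Φ(d·√(n/2) − z_{α/2}).
d·√(n/2) = 0.75 × √(22/2) = 0.75 × 3.317 = 2.487.
z_β = 2.487 − 1.960 = 0.527.
Power = Φ(0.527) = 0.701.

power ≈ 0.70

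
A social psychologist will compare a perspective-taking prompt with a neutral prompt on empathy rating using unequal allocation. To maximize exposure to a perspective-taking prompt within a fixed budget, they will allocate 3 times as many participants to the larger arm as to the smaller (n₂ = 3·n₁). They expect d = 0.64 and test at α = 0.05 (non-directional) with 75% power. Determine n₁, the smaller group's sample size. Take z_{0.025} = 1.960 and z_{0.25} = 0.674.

With allocation ratio k = n₂/n₁ = 3, Var(x̄₁−x̄₂) = σ²(1/n₁ + 1/(k·n₁)) = σ²·(k+1)/(k·n₁).
So n₁ = (1 + 1/k)·((z_{α/2} + z_β)/d)² = 1.333 × (2.634/0.64)².
n₁ = 1.333 × 16.94 = 22.6.
Round up: n₁ = 23, giving n₂ = 3 × 23 = 69.

n₁ = 23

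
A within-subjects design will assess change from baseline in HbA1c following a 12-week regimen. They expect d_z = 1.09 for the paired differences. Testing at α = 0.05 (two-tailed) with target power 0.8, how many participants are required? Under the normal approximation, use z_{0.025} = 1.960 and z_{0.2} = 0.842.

n = 7 pairs

For a paired (one-sample on differences) test: n = ((z_{α/2} + z_β) / d)².
z_{α/2} + z_β = 1.960 + 0.842 = 2.802.
n = (2.802 / 1.09)² = 2.571² = 6.61.
Round up.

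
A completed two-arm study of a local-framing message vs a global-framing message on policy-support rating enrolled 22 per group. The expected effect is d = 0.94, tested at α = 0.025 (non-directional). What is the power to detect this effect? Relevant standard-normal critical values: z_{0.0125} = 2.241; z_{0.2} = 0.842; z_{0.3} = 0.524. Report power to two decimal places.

For two equal groups, power = Φ(d·√(n/2) − z_{α/2}).
d·√(n/2) = 0.94 × √(22/2) = 0.94 × 3.317 = 3.118.
z_β = 3.118 − 2.241 = 0.877.
Power = Φ(0.877) = 0.810.

power ≈ 0.81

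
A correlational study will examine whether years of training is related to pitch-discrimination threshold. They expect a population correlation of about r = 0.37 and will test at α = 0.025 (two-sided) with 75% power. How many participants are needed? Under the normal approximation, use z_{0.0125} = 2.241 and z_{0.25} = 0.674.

Fisher's z: C = ½·ln((1+r)/(1−r)) = ½·ln(2.1746) = 0.3884.
n = ((z_{α/2} + z_β)/C)² + 3.
(2.241 + 0.674) / 0.3884 = 2.915 / 0.3884 = 7.505.
n = 7.505² + 3 = 56.33 + 3 = 59.3.
Round up.

n = 60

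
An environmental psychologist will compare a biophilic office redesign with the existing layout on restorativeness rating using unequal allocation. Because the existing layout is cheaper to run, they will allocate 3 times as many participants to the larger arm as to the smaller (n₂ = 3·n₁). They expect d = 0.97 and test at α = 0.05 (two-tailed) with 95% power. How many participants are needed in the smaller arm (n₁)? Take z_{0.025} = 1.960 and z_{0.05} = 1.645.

n₁ = 19

With allocation ratio k = n₂/n₁ = 3, Var(x̄₁−x̄₂) = σ²(1/n₁ + 1/(k·n₁)) = σ²·(k+1)/(k·n₁).
So n₁ = (1 + 1/k)·((z_{α/2} + z_β)/d)² = 1.333 × (3.605/0.97)².
n₁ = 1.333 × 13.81 = 18.4.
Round up: n₁ = 19, giving n₂ = 3 × 19 = 57.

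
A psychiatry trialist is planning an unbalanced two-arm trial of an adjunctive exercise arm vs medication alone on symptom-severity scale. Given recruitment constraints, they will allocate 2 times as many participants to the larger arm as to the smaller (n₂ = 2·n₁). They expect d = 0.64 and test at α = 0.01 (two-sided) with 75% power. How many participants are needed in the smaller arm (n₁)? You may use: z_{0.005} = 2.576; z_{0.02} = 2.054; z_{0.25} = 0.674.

n₁ = 39

With allocation ratio k = n₂/n₁ = 2, Var(x̄₁−x̄₂) = σ²(1/n₁ + 1/(k·n₁)) = σ²·(k+1)/(k·n₁).
So n₁ = (1 + 1/k)·((z_{α/2} + z_β)/d)² = 1.500 × (3.250/0.64)².
n₁ = 1.500 × 25.79 = 38.7.
Round up: n₁ = 39, giving n₂ = 2 × 39 = 78.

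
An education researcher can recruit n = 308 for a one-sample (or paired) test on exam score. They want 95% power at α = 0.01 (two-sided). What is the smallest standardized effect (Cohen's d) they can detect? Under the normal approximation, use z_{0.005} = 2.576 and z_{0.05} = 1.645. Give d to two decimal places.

For a single sample (or paired design) of n = 308: d_min = (z_{α/2} + z_β)/√n.
z-sum = 2.576 + 1.645 = 4.221.
d_min = 4.221 / √308 = 4.221 / 17.550 = 0.241.

d_min ≈ 0.24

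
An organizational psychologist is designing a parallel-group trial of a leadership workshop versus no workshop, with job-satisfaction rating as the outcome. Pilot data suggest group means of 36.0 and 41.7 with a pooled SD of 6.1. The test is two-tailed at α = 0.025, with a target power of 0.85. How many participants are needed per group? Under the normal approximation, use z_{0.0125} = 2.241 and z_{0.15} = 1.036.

Cohen's d = |M₁ − M₂| / SD_pooled = |36.0 − 41.7| / 6.1 = 5.7 / 6.1 = 0.934.
For two independent groups with equal n: n = 2·((z_{α/2} + z_β) / d)².
z_{α/2} + z_β = 2.241 + 1.036 = 3.277.
n = 2 × (3.277 / 0.934)² = 2 × 3.509² = 2 × 12.31 = 24.6.
Round up to the next whole participant.

n = 25 per group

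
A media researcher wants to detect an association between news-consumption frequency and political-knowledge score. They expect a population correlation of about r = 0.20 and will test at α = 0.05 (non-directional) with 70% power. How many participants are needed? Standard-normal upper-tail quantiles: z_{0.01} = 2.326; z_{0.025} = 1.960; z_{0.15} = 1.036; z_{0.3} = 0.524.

n = 154

Fisher's z: C = ½·ln((1+r)/(1−r)) = ½·ln(1.5000) = 0.2027.
n = ((z_{α/2} + z_β)/C)² + 3.
(1.960 + 0.524) / 0.2027 = 2.484 / 0.2027 = 12.255.
n = 12.255² + 3 = 150.17 + 3 = 153.2.
Round up.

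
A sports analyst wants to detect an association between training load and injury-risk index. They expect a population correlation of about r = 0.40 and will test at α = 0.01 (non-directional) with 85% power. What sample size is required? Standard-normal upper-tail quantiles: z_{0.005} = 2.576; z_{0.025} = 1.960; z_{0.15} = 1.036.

Fisher's z: C = ½·ln((1+r)/(1−r)) = ½·ln(2.3333) = 0.4236.
n = ((z_{α/2} + z_β)/C)² + 3.
(2.576 + 1.036) / 0.4236 = 3.612 / 0.4236 = 8.527.
n = 8.527² + 3 = 72.71 + 3 = 75.7.
Round up.

n = 76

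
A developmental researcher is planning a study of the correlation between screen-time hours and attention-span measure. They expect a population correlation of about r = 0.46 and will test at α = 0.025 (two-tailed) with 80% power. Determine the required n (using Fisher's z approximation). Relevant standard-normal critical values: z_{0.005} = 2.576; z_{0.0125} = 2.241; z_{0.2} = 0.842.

Fisher's z: C = ½·ln((1+r)/(1−r)) = ½·ln(2.7037) = 0.4973.
n = ((z_{α/2} + z_β)/C)² + 3.
(2.241 + 0.842) / 0.4973 = 3.083 / 0.4973 = 6.199.
n = 6.199² + 3 = 38.43 + 3 = 41.4.
Round up.

n = 42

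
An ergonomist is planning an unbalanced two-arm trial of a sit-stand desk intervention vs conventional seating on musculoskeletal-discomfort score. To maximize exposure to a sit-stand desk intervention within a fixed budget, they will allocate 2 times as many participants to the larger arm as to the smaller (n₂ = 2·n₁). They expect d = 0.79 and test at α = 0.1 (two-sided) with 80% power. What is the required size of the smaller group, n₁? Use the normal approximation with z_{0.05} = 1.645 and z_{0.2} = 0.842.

With allocation ratio k = n₂/n₁ = 2, Var(x̄₁−x̄₂) = σ²(1/n₁ + 1/(k·n₁)) = σ²·(k+1)/(k·n₁).
So n₁ = (1 + 1/k)·((z_{α/2} + z_β)/d)² = 1.500 × (2.487/0.79)².
n₁ = 1.500 × 9.91 = 14.9.
Round up: n₁ = 15, giving n₂ = 2 × 15 = 30.

n₁ = 15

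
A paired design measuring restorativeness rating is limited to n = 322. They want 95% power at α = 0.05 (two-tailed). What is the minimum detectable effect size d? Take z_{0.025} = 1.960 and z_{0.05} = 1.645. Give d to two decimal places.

For a single sample (or paired design) of n = 322: d_min = (z_{α/2} + z_β)/√n.
z-sum = 1.960 + 1.645 = 3.605.
d_min = 3.605 / √322 = 3.605 / 17.944 = 0.201.

d_min ≈ 0.20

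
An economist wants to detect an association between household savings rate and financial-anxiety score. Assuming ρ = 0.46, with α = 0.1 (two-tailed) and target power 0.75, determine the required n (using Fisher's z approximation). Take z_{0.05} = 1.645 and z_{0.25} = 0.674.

n = 25

Fisher's z: C = ½·ln((1+r)/(1−r)) = ½·ln(2.7037) = 0.4973.
n = ((z_{α/2} + z_β)/C)² + 3.
(1.645 + 0.674) / 0.4973 = 2.319 / 0.4973 = 4.663.
n = 4.663² + 3 = 21.75 + 3 = 24.7.
Round up.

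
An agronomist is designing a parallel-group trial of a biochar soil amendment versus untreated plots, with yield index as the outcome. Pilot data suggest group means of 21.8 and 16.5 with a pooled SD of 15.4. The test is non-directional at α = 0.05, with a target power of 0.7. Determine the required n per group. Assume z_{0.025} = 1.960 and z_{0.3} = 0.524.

n = 105 per group

Cohen's d = |M₁ − M₂| / SD_pooled = |21.8 − 16.5| / 15.4 = 5.3 / 15.4 = 0.344.
For two independent groups with equal n: n = 2·((z_{α/2} + z_β) / d)².
z_{α/2} + z_β = 1.960 + 0.524 = 2.484.
n = 2 × (2.484 / 0.344)² = 2 × 7.221² = 2 × 52.14 = 104.3.
Round up to the next whole participant.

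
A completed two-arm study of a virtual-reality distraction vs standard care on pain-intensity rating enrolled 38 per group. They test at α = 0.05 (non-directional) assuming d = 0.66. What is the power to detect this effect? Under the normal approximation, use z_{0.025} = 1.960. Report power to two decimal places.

For two equal groups, power = Φ(d·√(n/2) − z_{α/2}).
d·√(n/2) = 0.66 × √(38/2) = 0.66 × 4.359 = 2.877.
z_β = 2.877 − 1.960 = 0.917.
Power = Φ(0.917) = 0.820.

power ≈ 0.82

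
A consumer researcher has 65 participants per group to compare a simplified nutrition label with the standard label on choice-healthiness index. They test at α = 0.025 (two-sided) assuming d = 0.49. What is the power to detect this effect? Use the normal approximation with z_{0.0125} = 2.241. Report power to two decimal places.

For two equal groups, power = Φ(d·√(n/2) − z_{α/2}).
d·√(n/2) = 0.49 × √(65/2) = 0.49 × 5.701 = 2.793.
z_β = 2.793 − 2.241 = 0.552.
Power = Φ(0.552) = 0.710.

power ≈ 0.71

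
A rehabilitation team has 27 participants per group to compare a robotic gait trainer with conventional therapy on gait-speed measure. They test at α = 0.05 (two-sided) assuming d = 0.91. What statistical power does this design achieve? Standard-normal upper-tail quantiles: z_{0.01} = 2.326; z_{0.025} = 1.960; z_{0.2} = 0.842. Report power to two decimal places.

power ≈ 0.92

For two equal groups, power = Φ(d·√(n/2) − z_{α/2}).
d·√(n/2) = 0.91 × √(27/2) = 0.91 × 3.674 = 3.344.
z_β = 3.344 − 1.960 = 1.384.
Power = Φ(1.384) = 0.917.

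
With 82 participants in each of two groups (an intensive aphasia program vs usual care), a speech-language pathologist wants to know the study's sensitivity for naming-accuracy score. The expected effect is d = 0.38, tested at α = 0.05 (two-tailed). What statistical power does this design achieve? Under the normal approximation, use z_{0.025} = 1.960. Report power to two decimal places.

power ≈ 0.68

For two equal groups, power = Φ(d·√(n/2) − z_{α/2}).
d·√(n/2) = 0.38 × √(82/2) = 0.38 × 6.403 = 2.433.
z_β = 2.433 − 1.960 = 0.473.
Power = Φ(0.473) = 0.682.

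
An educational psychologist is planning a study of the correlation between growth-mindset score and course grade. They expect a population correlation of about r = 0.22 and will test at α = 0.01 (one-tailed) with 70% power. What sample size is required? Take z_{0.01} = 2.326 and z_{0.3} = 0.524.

Fisher's z: C = ½·ln((1+r)/(1−r)) = ½·ln(1.5641) = 0.2237.
n = ((z_{α} + z_β)/C)² + 3.
(2.326 + 0.524) / 0.2237 = 2.850 / 0.2237 = 12.740.
n = 12.740² + 3 = 162.31 + 3 = 165.3.
Round up.

n = 166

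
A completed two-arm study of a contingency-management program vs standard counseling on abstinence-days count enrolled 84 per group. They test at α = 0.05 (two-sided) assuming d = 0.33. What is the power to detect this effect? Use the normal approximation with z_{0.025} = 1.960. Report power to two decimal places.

power ≈ 0.57

For two equal groups, power = Φ(d·√(n/2) − z_{α/2}).
d·√(n/2) = 0.33 × √(84/2) = 0.33 × 6.481 = 2.139.
z_β = 2.139 − 1.960 = 0.179.
Power = Φ(0.179) = 0.571.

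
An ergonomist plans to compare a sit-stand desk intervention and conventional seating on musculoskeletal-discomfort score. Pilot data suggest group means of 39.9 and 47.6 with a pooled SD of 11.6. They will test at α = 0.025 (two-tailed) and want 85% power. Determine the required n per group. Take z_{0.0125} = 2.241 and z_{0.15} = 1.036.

Cohen's d = |M₁ − M₂| / SD_pooled = |39.9 − 47.6| / 11.6 = 7.7 / 11.6 = 0.664.
For two independent groups with equal n: n = 2·((z_{α/2} + z_β) / d)².
z_{α/2} + z_β = 2.241 + 1.036 = 3.277.
n = 2 × (3.277 / 0.664)² = 2 × 4.935² = 2 × 24.36 = 48.7.
Round up to the next whole participant.

n = 49 per group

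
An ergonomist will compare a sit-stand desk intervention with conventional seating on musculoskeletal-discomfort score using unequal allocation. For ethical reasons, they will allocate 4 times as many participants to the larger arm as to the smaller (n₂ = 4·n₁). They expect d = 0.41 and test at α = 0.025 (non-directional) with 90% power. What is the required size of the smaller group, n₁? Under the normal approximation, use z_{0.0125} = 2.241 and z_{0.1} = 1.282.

With allocation ratio k = n₂/n₁ = 4, Var(x̄₁−x̄₂) = σ²(1/n₁ + 1/(k·n₁)) = σ²·(k+1)/(k·n₁).
So n₁ = (1 + 1/k)·((z_{α/2} + z_β)/d)² = 1.250 × (3.523/0.41)².
n₁ = 1.250 × 73.83 = 92.3.
Round up: n₁ = 93, giving n₂ = 4 × 93 = 372.

n₁ = 93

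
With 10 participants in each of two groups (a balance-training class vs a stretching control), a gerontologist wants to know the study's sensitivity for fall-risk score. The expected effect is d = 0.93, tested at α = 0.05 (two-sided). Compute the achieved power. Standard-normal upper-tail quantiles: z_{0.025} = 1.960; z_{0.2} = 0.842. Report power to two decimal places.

power ≈ 0.55

For two equal groups, power = Φ(d·√(n/2) − z_{α/2}).
d·√(n/2) = 0.93 × √(10/2) = 0.93 × 2.236 = 2.080.
z_β = 2.080 − 1.960 = 0.120.
Power = Φ(0.120) = 0.548.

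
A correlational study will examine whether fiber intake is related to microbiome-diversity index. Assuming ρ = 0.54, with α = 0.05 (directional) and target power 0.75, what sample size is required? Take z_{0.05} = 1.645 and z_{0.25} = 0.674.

n = 18

Fisher's z: C = ½·ln((1+r)/(1−r)) = ½·ln(3.3478) = 0.6042.
n = ((z_{α} + z_β)/C)² + 3.
(1.645 + 0.674) / 0.6042 = 2.319 / 0.6042 = 3.838.
n = 3.838² + 3 = 14.73 + 3 = 17.7.
Round up.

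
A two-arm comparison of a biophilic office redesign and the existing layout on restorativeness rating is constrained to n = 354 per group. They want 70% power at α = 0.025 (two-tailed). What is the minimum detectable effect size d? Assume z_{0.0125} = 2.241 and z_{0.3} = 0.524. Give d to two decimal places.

For two independent groups of n = 354 each: d_min = (z_{α/2} + z_β)·√(2/n).
z-sum = 2.241 + 0.524 = 2.765.
d_min = 2.765 × √(2/354) = 2.765 × 0.0752 = 0.208.

d_min ≈ 0.21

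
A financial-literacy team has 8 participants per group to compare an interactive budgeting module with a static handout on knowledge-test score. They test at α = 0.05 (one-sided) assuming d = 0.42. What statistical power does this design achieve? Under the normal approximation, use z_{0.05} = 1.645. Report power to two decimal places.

For two equal groups, power = Φ(d·√(n/2) − z_{α}).
d·√(n/2) = 0.42 × √(8/2) = 0.42 × 2.000 = 0.840.
z_β = 0.840 − 1.645 = -0.805.
Power = Φ(-0.805) = 0.210.

power ≈ 0.21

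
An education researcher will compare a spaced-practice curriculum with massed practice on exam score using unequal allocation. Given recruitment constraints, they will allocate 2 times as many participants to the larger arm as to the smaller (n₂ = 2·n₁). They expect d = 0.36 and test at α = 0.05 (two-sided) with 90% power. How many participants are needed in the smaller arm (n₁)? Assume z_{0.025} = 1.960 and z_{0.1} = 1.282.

n₁ = 122

With allocation ratio k = n₂/n₁ = 2, Var(x̄₁−x̄₂) = σ²(1/n₁ + 1/(k·n₁)) = σ²·(k+1)/(k·n₁).
So n₁ = (1 + 1/k)·((z_{α/2} + z_β)/d)² = 1.500 × (3.242/0.36)².
n₁ = 1.500 × 81.10 = 121.7.
Round up: n₁ = 122, giving n₂ = 2 × 122 = 244.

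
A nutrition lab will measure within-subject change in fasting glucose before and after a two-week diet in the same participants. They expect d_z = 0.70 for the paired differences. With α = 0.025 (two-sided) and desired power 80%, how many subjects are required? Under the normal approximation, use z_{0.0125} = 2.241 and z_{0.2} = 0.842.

For a paired (one-sample on differences) test: n = ((z_{α/2} + z_β) / d)².
z_{α/2} + z_β = 2.241 + 0.842 = 3.083.
n = (3.083 / 0.70)² = 4.404² = 19.40.
Round up.

n = 20 pairs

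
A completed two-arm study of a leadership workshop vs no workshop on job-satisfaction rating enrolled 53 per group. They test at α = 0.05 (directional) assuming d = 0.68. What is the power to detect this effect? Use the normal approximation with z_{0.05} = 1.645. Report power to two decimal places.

power ≈ 0.97

For two equal groups, power = Φ(d·√(n/2) − z_{α}).
d·√(n/2) = 0.68 × √(53/2) = 0.68 × 5.148 = 3.501.
z_β = 3.501 − 1.645 = 1.856.
Power = Φ(1.856) = 0.968.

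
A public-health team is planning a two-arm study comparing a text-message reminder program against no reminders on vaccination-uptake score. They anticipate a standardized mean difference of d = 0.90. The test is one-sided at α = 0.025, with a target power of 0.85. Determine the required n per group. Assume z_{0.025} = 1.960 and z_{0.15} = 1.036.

For two independent groups with equal n: n = 2·((z_{α} + z_β) / d)².
z_{α} + z_β = 1.960 + 1.036 = 2.996.
n = 2 × (2.996 / 0.90)² = 2 × 3.329² = 2 × 11.08 = 22.2.
Round up to the next whole participant.

n = 23 per group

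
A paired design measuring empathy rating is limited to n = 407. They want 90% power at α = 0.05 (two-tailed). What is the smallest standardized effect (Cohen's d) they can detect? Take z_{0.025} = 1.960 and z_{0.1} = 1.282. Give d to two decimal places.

For a single sample (or paired design) of n = 407: d_min = (z_{α/2} + z_β)/√n.
z-sum = 1.960 + 1.282 = 3.242.
d_min = 3.242 / √407 = 3.242 / 20.174 = 0.161.

d_min ≈ 0.16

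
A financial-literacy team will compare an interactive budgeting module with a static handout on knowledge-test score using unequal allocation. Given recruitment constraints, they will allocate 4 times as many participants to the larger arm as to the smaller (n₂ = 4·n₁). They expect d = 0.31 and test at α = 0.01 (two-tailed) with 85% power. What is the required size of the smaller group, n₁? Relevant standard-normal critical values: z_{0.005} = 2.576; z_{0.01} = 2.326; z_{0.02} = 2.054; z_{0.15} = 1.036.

With allocation ratio k = n₂/n₁ = 4, Var(x̄₁−x̄₂) = σ²(1/n₁ + 1/(k·n₁)) = σ²·(k+1)/(k·n₁).
So n₁ = (1 + 1/k)·((z_{α/2} + z_β)/d)² = 1.250 × (3.612/0.31)².
n₁ = 1.250 × 135.76 = 169.7.
Round up: n₁ = 170, giving n₂ = 4 × 170 = 680.

n₁ = 170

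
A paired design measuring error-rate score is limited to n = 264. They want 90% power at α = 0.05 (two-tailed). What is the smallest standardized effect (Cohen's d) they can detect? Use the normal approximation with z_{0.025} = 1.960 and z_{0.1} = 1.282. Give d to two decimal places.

d_min ≈ 0.20

For a single sample (or paired design) of n = 264: d_min = (z_{α/2} + z_β)/√n.
z-sum = 1.960 + 1.282 = 3.242.
d_min = 3.242 / √264 = 3.242 / 16.248 = 0.200.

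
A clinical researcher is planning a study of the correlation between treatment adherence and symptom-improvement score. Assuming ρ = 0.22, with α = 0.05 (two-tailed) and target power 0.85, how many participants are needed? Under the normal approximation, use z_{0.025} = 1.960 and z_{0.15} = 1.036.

Fisher's z: C = ½·ln((1+r)/(1−r)) = ½·ln(1.5641) = 0.2237.
n = ((z_{α/2} + z_β)/C)² + 3.
(1.960 + 1.036) / 0.2237 = 2.996 / 0.2237 = 13.393.
n = 13.393² + 3 = 179.37 + 3 = 182.4.
Round up.

n = 183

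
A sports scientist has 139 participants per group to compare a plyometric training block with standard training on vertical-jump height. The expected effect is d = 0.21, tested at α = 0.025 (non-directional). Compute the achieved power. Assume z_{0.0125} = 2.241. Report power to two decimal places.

power ≈ 0.31

For two equal groups, power = Φ(d·√(n/2) − z_{α/2}).
d·√(n/2) = 0.21 × √(139/2) = 0.21 × 8.337 = 1.751.
z_β = 1.751 − 2.241 = -0.490.
Power = Φ(-0.490) = 0.312.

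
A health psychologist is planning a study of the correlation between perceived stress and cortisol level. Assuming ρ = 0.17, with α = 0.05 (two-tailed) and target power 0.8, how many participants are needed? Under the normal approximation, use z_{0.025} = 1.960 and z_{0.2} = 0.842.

Fisher's z: C = ½·ln((1+r)/(1−r)) = ½·ln(1.4096) = 0.1717.
n = ((z_{α/2} + z_β)/C)² + 3.
(1.960 + 0.842) / 0.1717 = 2.802 / 0.1717 = 16.319.
n = 16.319² + 3 = 266.32 + 3 = 269.3.
Round up.

n = 270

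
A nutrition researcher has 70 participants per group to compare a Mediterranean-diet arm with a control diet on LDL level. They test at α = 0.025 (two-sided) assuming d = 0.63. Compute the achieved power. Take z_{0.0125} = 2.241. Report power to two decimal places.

For two equal groups, power = Φ(d·√(n/2) − z_{α/2}).
d·√(n/2) = 0.63 × √(70/2) = 0.63 × 5.916 = 3.727.
z_β = 3.727 − 2.241 = 1.486.
Power = Φ(1.486) = 0.931.

power ≈ 0.93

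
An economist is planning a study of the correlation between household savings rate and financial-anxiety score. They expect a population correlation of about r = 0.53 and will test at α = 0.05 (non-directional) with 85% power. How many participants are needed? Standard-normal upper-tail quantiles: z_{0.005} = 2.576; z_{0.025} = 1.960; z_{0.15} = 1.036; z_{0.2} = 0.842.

Fisher's z: C = ½·ln((1+r)/(1−r)) = ½·ln(3.2553) = 0.5901.
n = ((z_{α/2} + z_β)/C)² + 3.
(1.960 + 1.036) / 0.5901 = 2.996 / 0.5901 = 5.077.
n = 5.077² + 3 = 25.78 + 3 = 28.8.
Round up.

n = 29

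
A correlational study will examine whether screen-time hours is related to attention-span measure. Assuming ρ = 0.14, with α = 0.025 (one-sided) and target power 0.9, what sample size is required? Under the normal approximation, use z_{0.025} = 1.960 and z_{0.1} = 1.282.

Fisher's z: C = ½·ln((1+r)/(1−r)) = ½·ln(1.3256) = 0.1409.
n = ((z_{α} + z_β)/C)² + 3.
(1.960 + 1.282) / 0.1409 = 3.242 / 0.1409 = 23.009.
n = 23.009² + 3 = 529.42 + 3 = 532.4.
Round up.

n = 533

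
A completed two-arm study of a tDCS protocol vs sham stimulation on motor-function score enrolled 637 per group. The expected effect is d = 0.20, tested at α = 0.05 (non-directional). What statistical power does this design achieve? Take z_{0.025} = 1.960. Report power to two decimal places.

For two equal groups, power = Φ(d·√(n/2) − z_{α/2}).
d·√(n/2) = 0.20 × √(637/2) = 0.20 × 17.847 = 3.569.
z_β = 3.569 − 1.960 = 1.609.
Power = Φ(1.609) = 0.946.

power ≈ 0.95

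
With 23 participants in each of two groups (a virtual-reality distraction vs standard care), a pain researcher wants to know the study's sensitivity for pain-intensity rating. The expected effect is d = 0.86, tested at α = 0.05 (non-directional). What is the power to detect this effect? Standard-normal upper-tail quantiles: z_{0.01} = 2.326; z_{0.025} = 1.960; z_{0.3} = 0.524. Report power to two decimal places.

power ≈ 0.83

For two equal groups, power = Φ(d·√(n/2) − z_{α/2}).
d·√(n/2) = 0.86 × √(23/2) = 0.86 × 3.391 = 2.916.
z_β = 2.916 − 1.960 = 0.956.
Power = Φ(0.956) = 0.831.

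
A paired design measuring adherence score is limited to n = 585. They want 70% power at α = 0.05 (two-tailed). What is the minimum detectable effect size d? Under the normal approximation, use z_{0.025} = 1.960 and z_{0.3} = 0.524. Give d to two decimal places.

For a single sample (or paired design) of n = 585: d_min = (z_{α/2} + z_β)/√n.
z-sum = 1.960 + 0.524 = 2.484.
d_min = 2.484 / √585 = 2.484 / 24.187 = 0.103.

d_min ≈ 0.10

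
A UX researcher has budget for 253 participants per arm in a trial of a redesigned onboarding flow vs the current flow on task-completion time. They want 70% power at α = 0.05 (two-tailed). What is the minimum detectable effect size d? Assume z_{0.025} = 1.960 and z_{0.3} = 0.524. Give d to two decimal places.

d_min ≈ 0.22

For two independent groups of n = 253 each: d_min = (z_{α/2} + z_β)·√(2/n).
z-sum = 1.960 + 0.524 = 2.484.
d_min = 2.484 × √(2/253) = 2.484 × 0.0889 = 0.221.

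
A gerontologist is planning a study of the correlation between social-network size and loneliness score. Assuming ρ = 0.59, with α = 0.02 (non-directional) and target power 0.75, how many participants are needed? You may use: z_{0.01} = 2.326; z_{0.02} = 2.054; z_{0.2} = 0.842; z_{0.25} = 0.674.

Fisher's z: C = ½·ln((1+r)/(1−r)) = ½·ln(3.8780) = 0.6777.
n = ((z_{α/2} + z_β)/C)² + 3.
(2.326 + 0.674) / 0.6777 = 3.000 / 0.6777 = 4.427.
n = 4.427² + 3 = 19.60 + 3 = 22.6.
Round up.

n = 23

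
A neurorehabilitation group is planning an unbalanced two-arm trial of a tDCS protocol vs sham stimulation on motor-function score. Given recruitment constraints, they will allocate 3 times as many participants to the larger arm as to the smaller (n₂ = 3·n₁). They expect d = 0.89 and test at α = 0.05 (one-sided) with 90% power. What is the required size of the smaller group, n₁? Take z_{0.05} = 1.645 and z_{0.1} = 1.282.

With allocation ratio k = n₂/n₁ = 3, Var(x̄₁−x̄₂) = σ²(1/n₁ + 1/(k·n₁)) = σ²·(k+1)/(k·n₁).
So n₁ = (1 + 1/k)·((z_{α} + z_β)/d)² = 1.333 × (2.927/0.89)².
n₁ = 1.333 × 10.82 = 14.4.
Round up: n₁ = 15, giving n₂ = 3 × 15 = 45.

n₁ = 15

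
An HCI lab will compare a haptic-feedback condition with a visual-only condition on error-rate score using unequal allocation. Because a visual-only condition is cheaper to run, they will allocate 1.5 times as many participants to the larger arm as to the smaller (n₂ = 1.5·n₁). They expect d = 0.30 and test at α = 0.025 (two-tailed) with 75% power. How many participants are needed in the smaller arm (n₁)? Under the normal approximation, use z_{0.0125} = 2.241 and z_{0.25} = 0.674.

With allocation ratio k = n₂/n₁ = 1.5, Var(x̄₁−x̄₂) = σ²(1/n₁ + 1/(k·n₁)) = σ²·(k+1)/(k·n₁).
So n₁ = (1 + 1/k)·((z_{α/2} + z_β)/d)² = 1.667 × (2.915/0.30)².
n₁ = 1.667 × 94.41 = 157.4.
Round up: n₁ = 158, giving n₂ = 1.5 × 158 = 237.

n₁ = 158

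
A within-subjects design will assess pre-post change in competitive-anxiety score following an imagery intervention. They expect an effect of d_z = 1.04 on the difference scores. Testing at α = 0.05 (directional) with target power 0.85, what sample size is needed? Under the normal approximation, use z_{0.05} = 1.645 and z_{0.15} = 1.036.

n = 7 pairs

For a paired (one-sample on differences) test: n = ((z_{α} + z_β) / d)².
z_{α} + z_β = 1.645 + 1.036 = 2.681.
n = (2.681 / 1.04)² = 2.578² = 6.65.
Round up.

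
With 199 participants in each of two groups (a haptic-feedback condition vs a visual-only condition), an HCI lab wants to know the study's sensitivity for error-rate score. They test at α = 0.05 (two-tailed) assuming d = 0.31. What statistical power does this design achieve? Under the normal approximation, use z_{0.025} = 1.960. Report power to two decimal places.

For two equal groups, power = Φ(d·√(n/2) − z_{α/2}).
d·√(n/2) = 0.31 × √(199/2) = 0.31 × 9.975 = 3.092.
z_β = 3.092 − 1.960 = 1.132.
Power = Φ(1.132) = 0.871.

power ≈ 0.87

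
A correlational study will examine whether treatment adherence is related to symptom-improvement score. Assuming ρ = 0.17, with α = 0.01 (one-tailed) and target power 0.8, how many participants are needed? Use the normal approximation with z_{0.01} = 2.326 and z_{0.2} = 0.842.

Fisher's z: C = ½·ln((1+r)/(1−r)) = ½·ln(1.4096) = 0.1717.
n = ((z_{α} + z_β)/C)² + 3.
(2.326 + 0.842) / 0.1717 = 3.168 / 0.1717 = 18.451.
n = 18.451² + 3 = 340.43 + 3 = 343.4.
Round up.

n = 344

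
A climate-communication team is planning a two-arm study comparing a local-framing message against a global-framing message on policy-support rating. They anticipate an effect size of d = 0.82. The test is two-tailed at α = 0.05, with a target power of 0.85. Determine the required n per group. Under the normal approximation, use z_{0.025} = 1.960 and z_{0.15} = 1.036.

For two independent groups with equal n: n = 2·((z_{α/2} + z_β) / d)².
z_{α/2} + z_β = 1.960 + 1.036 = 2.996.
n = 2 × (2.996 / 0.82)² = 2 × 3.654² = 2 × 13.35 = 26.7.
Round up to the next whole participant.

n = 27 per group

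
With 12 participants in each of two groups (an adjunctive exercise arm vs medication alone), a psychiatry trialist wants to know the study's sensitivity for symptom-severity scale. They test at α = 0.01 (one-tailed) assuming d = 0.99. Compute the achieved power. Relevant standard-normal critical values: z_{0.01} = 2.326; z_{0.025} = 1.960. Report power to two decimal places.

For two equal groups, power = Φ(d·√(n/2) − z_{α}).
d·√(n/2) = 0.99 × √(12/2) = 0.99 × 2.449 = 2.425.
z_β = 2.425 − 2.326 = 0.099.
Power = Φ(0.099) = 0.539.

power ≈ 0.54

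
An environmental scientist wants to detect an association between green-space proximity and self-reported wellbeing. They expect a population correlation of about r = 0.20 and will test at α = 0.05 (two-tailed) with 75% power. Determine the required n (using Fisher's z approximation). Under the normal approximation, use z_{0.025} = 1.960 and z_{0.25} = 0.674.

n = 172

Fisher's z: C = ½·ln((1+r)/(1−r)) = ½·ln(1.5000) = 0.2027.
n = ((z_{α/2} + z_β)/C)² + 3.
(1.960 + 0.674) / 0.2027 = 2.634 / 0.2027 = 12.995.
n = 12.995² + 3 = 168.86 + 3 = 171.9.
Round up.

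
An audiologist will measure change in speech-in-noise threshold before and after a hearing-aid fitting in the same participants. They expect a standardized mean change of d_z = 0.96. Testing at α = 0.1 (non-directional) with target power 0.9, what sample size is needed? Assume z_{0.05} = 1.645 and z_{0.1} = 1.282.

For a paired (one-sample on differences) test: n = ((z_{α/2} + z_β) / d)².
z_{α/2} + z_β = 1.645 + 1.282 = 2.927.
n = (2.927 / 0.96)² = 3.049² = 9.30.
Round up.

n = 10 pairs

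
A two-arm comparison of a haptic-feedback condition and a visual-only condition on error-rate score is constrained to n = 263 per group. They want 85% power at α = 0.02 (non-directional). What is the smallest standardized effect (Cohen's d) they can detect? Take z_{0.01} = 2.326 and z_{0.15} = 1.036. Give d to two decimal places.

For two independent groups of n = 263 each: d_min = (z_{α/2} + z_β)·√(2/n).
z-sum = 2.326 + 1.036 = 3.362.
d_min = 3.362 × √(2/263) = 3.362 × 0.0872 = 0.293.

d_min ≈ 0.29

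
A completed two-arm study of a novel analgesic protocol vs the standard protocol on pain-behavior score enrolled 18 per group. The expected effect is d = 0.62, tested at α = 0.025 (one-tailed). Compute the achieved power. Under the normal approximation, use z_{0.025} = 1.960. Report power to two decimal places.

power ≈ 0.46

For two equal groups, power = Φ(d·√(n/2) − z_{α}).
d·√(n/2) = 0.62 × √(18/2) = 0.62 × 3.000 = 1.860.
z_β = 1.860 − 1.960 = -0.100.
Power = Φ(-0.100) = 0.460.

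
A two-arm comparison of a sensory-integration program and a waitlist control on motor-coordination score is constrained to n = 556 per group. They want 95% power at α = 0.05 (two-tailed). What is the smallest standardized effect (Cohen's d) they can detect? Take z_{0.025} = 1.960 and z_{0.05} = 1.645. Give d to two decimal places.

For two independent groups of n = 556 each: d_min = (z_{α/2} + z_β)·√(2/n).
z-sum = 1.960 + 1.645 = 3.605.
d_min = 3.605 × √(2/556) = 3.605 × 0.0600 = 0.216.

d_min ≈ 0.22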